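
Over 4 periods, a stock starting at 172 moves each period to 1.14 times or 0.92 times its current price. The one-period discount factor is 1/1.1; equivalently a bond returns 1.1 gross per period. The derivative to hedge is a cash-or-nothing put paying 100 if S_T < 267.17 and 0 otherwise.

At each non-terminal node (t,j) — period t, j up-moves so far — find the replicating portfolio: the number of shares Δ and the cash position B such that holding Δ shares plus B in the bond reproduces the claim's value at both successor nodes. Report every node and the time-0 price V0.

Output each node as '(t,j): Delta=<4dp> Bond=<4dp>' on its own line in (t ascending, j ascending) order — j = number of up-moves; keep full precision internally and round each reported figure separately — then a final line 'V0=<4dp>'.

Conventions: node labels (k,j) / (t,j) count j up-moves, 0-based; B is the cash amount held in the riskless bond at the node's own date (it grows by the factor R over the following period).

(0,0): Delta=-1.0875 Bond=224.7399
(1,0): Delta=0.0000 Bond=75.1315
(1,1): Delta=-1.2825 Bond=285.4545
(2,0): Delta=0.0000 Bond=82.6446
(2,1): Delta=0.0000 Bond=82.6446
(2,2): Delta=-1.5125 Bond=365.4122
(3,0): Delta=0.0000 Bond=90.9091
(3,1): Delta=0.0000 Bond=90.9091
(3,2): Delta=0.0000 Bond=90.9091
(3,3): Delta=-1.7838 Bond=471.0744
V0=37.6938

Under the risk-neutral measure, an up-move has probability p* = (R−d)/(u−d) = 0.8182 and values discount at R = 1.1.
Expiry values: V(4,0)=100.0000, V(4,1)=100.0000, V(4,2)=100.0000, V(4,3)=100.0000, V(4,4)=0.0000
(3,0): S=133.9343. Δ = (V_up−V_dn)/(S_up−S_dn) = (100.0000−100.0000)/(152.6851−123.2196) = 0.0000. V = [p*·100.0000 + (1−p*)·100.0000]/1.1 = 90.9091. B = V − Δ·S = 90.9091.
(3,1): S=165.9621. Δ = (V_up−V_dn)/(S_up−S_dn) = (100.0000−100.0000)/(189.1968−152.6851) = 0.0000. V = [p*·100.0000 + (1−p*)·100.0000]/1.1 = 90.9091. B = V − Δ·S = 90.9091.
(3,2): S=205.6487. Δ = (V_up−V_dn)/(S_up−S_dn) = (100.0000−100.0000)/(234.4395−189.1968) = 0.0000. V = [p*·100.0000 + (1−p*)·100.0000]/1.1 = 90.9091. B = V − Δ·S = 90.9091.
(3,3): S=254.8256. Δ = (V_up−V_dn)/(S_up−S_dn) = (0.0000−100.0000)/(290.5011−234.4395) = -1.7838. V = [p*·0.0000 + (1−p*)·100.0000]/1.1 = 16.5289. B = V − Δ·S = 471.0744.
(2,0): S=145.5808. Δ = (V_up−V_dn)/(S_up−S_dn) = (90.9091−90.9091)/(165.9621−133.9343) = 0.0000. V = [p*·90.9091 + (1−p*)·90.9091]/1.1 = 82.6446. B = V − Δ·S = 82.6446.
(2,1): S=180.3936. Δ = (V_up−V_dn)/(S_up−S_dn) = (90.9091−90.9091)/(205.6487−165.9621) = 0.0000. V = [p*·90.9091 + (1−p*)·90.9091]/1.1 = 82.6446. B = V − Δ·S = 82.6446.
(2,2): S=223.5312. Δ = (V_up−V_dn)/(S_up−S_dn) = (16.5289−90.9091)/(254.8256−205.6487) = -1.5125. V = [p*·16.5289 + (1−p*)·90.9091]/1.1 = 27.3205. B = V − Δ·S = 365.4122.
(1,0): S=158.2400. Δ = (V_up−V_dn)/(S_up−S_dn) = (82.6446−82.6446)/(180.3936−145.5808) = 0.0000. V = [p*·82.6446 + (1−p*)·82.6446]/1.1 = 75.1315. B = V − Δ·S = 75.1315.
(1,1): S=196.0800. Δ = (V_up−V_dn)/(S_up−S_dn) = (27.3205−82.6446)/(223.5312−180.3936) = -1.2825. V = [p*·27.3205 + (1−p*)·82.6446]/1.1 = 33.9813. B = V − Δ·S = 285.4545.
(0,0): S=172.0000. Δ = (V_up−V_dn)/(S_up−S_dn) = (33.9813−75.1315)/(196.0800−158.2400) = -1.0875. V = [p*·33.9813 + (1−p*)·75.1315]/1.1 = 37.6938. B = V − Δ·S = 224.7399.
Verification: the root portfolio costs Δ(0,0)·S0 + B(0,0) = 37.6938, matching V0.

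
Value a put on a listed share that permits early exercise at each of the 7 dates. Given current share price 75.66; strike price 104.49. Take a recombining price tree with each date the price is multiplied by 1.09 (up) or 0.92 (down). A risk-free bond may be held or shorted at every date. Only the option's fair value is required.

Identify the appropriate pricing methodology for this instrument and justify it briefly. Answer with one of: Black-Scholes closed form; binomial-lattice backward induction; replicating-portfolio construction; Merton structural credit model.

Key observation: the defining feature is the embedded early-exercise option across 7 discrete dates on the spot-75.66 tree; pricing the strike-104.49 put means working backward with an exercise test at every node.

framework: binomial-lattice backward induction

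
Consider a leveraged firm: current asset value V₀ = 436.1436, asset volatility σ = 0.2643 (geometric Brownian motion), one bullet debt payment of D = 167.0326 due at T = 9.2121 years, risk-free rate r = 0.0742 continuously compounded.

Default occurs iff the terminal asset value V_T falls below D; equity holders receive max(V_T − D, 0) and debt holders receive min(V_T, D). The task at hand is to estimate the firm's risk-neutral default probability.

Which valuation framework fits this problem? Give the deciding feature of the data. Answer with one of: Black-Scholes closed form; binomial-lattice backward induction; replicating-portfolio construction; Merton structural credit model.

framework: Merton structural credit model

Key observation: with the firm-asset dynamics (V₀ = 436.1436) and a single zero-coupon liability of face 167.0326 given, debt value, spread, and default probability all derive from the option view of the balance sheet.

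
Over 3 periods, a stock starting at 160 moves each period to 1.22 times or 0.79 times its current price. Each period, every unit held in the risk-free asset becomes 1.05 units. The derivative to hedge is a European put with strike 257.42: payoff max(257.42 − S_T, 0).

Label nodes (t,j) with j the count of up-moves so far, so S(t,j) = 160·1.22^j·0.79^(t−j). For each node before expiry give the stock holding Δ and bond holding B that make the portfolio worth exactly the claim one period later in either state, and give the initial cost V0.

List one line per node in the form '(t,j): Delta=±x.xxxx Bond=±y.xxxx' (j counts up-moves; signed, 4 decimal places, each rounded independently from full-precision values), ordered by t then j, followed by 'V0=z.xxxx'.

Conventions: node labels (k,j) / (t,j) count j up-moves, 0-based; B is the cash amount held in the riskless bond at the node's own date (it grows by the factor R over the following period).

No-arbitrage ⇒ martingale measure with p* = (R−d)/(u−d) = 0.6047.
Expiry values: V(3,0)=178.5338, V(3,1)=135.5957, V(3,2)=69.2862, V(3,3)=0.0000
Node (2,0) S=99.8560: V=(p*·135.5957+(1−p*)·178.5338)/1.05=145.3059; Δ=(135.5957−178.5338)/(121.8243−78.8862)=-1.0000; B=V−Δ·S=245.1619
Node (2,1) S=154.2080: V=(p*·69.2862+(1−p*)·135.5957)/1.05=90.9539; Δ=(69.2862−135.5957)/(188.1338−121.8243)=-1.0000; B=V−Δ·S=245.1619
Node (2,2) S=238.1440: V=(p*·0.0000+(1−p*)·69.2862)/1.05=26.0878; Δ=(0.0000−69.2862)/(290.5357−188.1338)=-0.6766; B=V−Δ·S=187.2186
Node (1,0) S=126.4000: V=(p*·90.9539+(1−p*)·145.3059)/1.05=107.0875; Δ=(90.9539−145.3059)/(154.2080−99.8560)=-1.0000; B=V−Δ·S=233.4875
Node (1,1) S=195.2000: V=(p*·26.0878+(1−p*)·90.9539)/1.05=49.2691; Δ=(26.0878−90.9539)/(238.1440−154.2080)=-0.7728; B=V−Δ·S=200.1204
Node (0,0) S=160.0000: V=(p*·49.2691+(1−p*)·107.0875)/1.05=68.6929; Δ=(49.2691−107.0875)/(195.2000−126.4000)=-0.8404; B=V−Δ·S=203.1543
Sanity check at the root: Δ(0,0)·S0 + B(0,0) reproduces V0 = 68.6929.

(0,0): Delta=-0.8404 Bond=203.1543
(1,0): Delta=-1.0000 Bond=233.4875
(1,1): Delta=-0.7728 Bond=200.1204
(2,0): Delta=-1.0000 Bond=245.1619
(2,1): Delta=-1.0000 Bond=245.1619
(2,2): Delta=-0.6766 Bond=187.2186
V0=68.6929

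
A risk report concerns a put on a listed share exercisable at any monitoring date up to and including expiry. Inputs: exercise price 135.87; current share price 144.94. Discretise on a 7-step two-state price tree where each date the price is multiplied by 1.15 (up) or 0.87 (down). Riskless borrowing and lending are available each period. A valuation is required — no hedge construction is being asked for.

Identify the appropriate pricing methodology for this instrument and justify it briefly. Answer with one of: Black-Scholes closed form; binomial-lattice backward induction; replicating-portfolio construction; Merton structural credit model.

Key observation: the defining feature is the embedded early-exercise option across 7 discrete dates on the spot-144.94 tree; pricing the strike-135.87 put means working backward with an exercise test at every node.

framework: binomial-lattice backward induction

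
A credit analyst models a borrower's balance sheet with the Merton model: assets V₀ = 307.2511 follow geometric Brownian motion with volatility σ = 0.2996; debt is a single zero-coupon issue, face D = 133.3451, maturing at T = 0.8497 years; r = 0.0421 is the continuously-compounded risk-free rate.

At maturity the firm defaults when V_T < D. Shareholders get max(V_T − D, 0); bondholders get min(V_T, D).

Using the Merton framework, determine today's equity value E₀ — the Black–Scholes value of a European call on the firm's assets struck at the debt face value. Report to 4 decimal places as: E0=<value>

E0=178.6038

Work the structural quantities from V₀ = 307.2511 against face 133.3451:
d₁ = [ln(V₀/D) + (r + σ²/2)T] / (σ√T)
   = [ln(307.2511/133.3451) + (0.0421 + 0.5·0.2996²)·0.8497] / (0.2996·√0.8497)
   = [0.834725 + 0.073907] / 0.276169 = 3.290132
d₂ = d₁ − σ√T = 3.290132 − 0.276169 = 3.013963
N(d₁) = 0.999499,  N(d₂) = 0.998711,  e^(−rT) = 0.964860
E₀ = V₀·N(d₁) − D·e^(−rT)·N(d₂)
   = 307.2511·0.999499 − 133.3451·0.964860·0.998711 = 178.603799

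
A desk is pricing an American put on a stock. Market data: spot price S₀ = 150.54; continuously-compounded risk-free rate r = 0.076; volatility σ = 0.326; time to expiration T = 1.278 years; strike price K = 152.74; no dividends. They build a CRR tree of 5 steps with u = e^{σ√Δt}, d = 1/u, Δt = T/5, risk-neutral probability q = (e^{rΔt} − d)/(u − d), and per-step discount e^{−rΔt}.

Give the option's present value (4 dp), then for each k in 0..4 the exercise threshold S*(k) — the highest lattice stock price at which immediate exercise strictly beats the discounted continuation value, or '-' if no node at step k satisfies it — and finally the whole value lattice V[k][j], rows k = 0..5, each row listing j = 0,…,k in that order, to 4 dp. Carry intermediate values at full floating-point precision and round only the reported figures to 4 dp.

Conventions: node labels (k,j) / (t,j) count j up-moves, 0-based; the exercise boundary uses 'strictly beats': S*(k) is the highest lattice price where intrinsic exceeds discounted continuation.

price = 18.1216
boundary = - - 108.2667 91.8156 108.2667
tree:
18.1216
28.9582 8.7294
44.4733 15.6251 2.6468
60.9244 27.0400 5.6005 0.0000
74.8758 44.4733 11.8503 0.0000 0.0000
86.7072 60.9244 25.0745 0.0000 0.0000 0.0000

Δt=0.25560, u=1.17918, d=0.84805, q=0.51813, disc=e^(-rΔt)=0.98076
k=5 terminal: V=max(K-S,0) → 86.7072 60.9244 25.0745 0.0000 0.0000 0.0000
k=4: j=0 S=77.8642 intr=74.8758 cont=71.9373 V=74.8758[EX]; j=1 S=108.2667 intr=44.4733 cont=41.5348 V=44.4733[EX]; j=2 S=150.5400 intr=2.2000 cont=11.8503 V=11.8503[hold]; j=3 S=209.3191 intr=0.0000 cont=0.0000 V=0.0000[hold]; j=4 S=291.0488 intr=0.0000 cont=0.0000 V=0.0000[hold]  S*(4)=108.2667
k=3: j=0 S=91.8156 intr=60.9244 cont=57.9860 V=60.9244[EX]; j=1 S=127.6655 intr=25.0745 cont=27.0400 V=27.0400[hold]; j=2 S=177.5131 intr=0.0000 cont=5.6005 V=5.6005[hold]; j=3 S=246.8239 intr=0.0000 cont=0.0000 V=0.0000[hold]  S*(3)=91.8156
k=2: j=0 S=108.2667 intr=44.4733 cont=42.5336 V=44.4733[EX]; j=1 S=150.5400 intr=2.2000 cont=15.6251 V=15.6251[hold]; j=2 S=209.3191 intr=0.0000 cont=2.6468 V=2.6468[hold]  S*(2)=108.2667
k=1: j=0 S=127.6655 intr=25.0745 cont=28.9582 V=28.9582[hold]; j=1 S=177.5131 intr=0.0000 cont=8.7294 V=8.7294[hold]  S*(1)=-
k=0: j=0 S=150.5400 intr=2.2000 cont=18.1216 V=18.1216[hold]  S*(0)=-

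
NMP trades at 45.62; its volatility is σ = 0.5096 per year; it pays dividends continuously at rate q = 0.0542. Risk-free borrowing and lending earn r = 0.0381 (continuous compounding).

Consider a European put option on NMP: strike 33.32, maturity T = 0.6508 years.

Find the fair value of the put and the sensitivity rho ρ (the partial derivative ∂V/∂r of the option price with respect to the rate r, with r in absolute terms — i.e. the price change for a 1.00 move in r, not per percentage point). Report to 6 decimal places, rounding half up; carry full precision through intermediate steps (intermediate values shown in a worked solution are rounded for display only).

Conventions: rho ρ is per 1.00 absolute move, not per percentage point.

price = 2.054970
ρ = -6.281412

σ√T = 0.5096·√0.6508 = 0.411105
d₁ = (ln(S/K) + (r−q+σ²/2)T) / (σ√T) = (ln(45.62/33.32) + (0.0381−0.0542+0.5096²/2)·0.6508) / 0.411105 = (0.314188 + 0.074026) / 0.411105 = 0.944318
d₂ = d₁ − σ√T = 0.944318 − 0.411105 = 0.533213
e^{−rT} = 0.975509
e^{−qT} = 0.965341
N(−d₁) = 0.172504,  N(−d₂) = 0.296943
Put price V = K·e^{−rT}·N(−d₂) − S·e^{−qT}·N(−d₁) = 9.651831 − 7.596861 = 2.054970
ρ = −K·T·e^{−rT}·N(−d₂) = -6.281412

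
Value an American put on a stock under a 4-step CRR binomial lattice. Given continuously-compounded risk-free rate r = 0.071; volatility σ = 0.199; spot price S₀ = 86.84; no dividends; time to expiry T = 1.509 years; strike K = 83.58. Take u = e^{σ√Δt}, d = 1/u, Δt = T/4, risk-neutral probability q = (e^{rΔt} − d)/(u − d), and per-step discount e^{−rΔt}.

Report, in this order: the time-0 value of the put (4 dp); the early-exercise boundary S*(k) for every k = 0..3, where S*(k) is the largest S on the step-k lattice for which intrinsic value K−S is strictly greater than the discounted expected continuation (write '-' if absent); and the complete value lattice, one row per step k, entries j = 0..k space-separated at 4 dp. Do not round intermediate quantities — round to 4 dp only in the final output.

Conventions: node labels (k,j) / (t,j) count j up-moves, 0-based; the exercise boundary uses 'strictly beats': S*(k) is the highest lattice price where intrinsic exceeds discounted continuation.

price = 3.8706
boundary = - - 68.0072 76.8488
tree:
3.8706
7.9178 1.1241
15.5728 2.7507 0.0000
23.3972 6.7312 0.0000 0.0000
30.3214 15.5728 0.0000 0.0000 0.0000

Δt=0.37725, u=1.13001, d=0.88495, q=0.58026, disc=e^(-rΔt)=0.97357
k=4 terminal: V=max(K-S,0) → 30.3214 15.5728 0.0000 0.0000 0.0000
k=3: j=0 S=60.1828 intr=23.3972 cont=21.1883 V=23.3972[EX]; j=1 S=76.8488 intr=6.7312 cont=6.3639 V=6.7312[EX]; j=2 S=98.1301 intr=0.0000 cont=0.0000 V=0.0000[hold]; j=3 S=125.3048 intr=0.0000 cont=0.0000 V=0.0000[hold]  S*(3)=76.8488
k=2: j=0 S=68.0072 intr=15.5728 cont=13.3639 V=15.5728[EX]; j=1 S=86.8400 intr=0.0000 cont=2.7507 V=2.7507[hold]; j=2 S=110.8881 intr=0.0000 cont=0.0000 V=0.0000[hold]  S*(2)=68.0072
k=1: j=0 S=76.8488 intr=6.7312 cont=7.9178 V=7.9178[hold]; j=1 S=98.1301 intr=0.0000 cont=1.1241 V=1.1241[hold]  S*(1)=-
k=0: j=0 S=86.8400 intr=0.0000 cont=3.8706 V=3.8706[hold]  S*(0)=-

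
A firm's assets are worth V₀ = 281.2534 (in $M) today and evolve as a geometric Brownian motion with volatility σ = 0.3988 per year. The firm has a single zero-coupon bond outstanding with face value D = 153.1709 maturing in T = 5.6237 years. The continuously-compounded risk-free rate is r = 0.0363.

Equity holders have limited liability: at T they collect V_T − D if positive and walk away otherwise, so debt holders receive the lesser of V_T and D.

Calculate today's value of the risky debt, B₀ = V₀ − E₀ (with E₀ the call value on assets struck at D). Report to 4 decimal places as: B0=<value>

B0=106.9360

Equity is a call on the firm's assets struck at D = 153.1709:
d₁ = [ln(V₀/D) + (r + σ²/2)T] / (σ√T)
   = [ln(281.2534/153.1709) + (0.0363 + 0.5·0.3988²)·5.6237] / (0.3988·√5.6237)
   = [0.607702 + 0.651341] / 0.945728 = 1.331295
d₂ = d₁ − σ√T = 1.331295 − 0.945728 = 0.385567
N(d₁) = 0.908454,  N(d₂) = 0.650091,  e^(−rT) = 0.815348
E₀ = V₀·N(d₁) − D·e^(−rT)·N(d₂)
   = 281.2534·0.908454 − 153.1709·0.815348·0.650091 = 174.317448
B₀ = V₀ − E₀ = 281.2534 − 174.317448 = 106.935952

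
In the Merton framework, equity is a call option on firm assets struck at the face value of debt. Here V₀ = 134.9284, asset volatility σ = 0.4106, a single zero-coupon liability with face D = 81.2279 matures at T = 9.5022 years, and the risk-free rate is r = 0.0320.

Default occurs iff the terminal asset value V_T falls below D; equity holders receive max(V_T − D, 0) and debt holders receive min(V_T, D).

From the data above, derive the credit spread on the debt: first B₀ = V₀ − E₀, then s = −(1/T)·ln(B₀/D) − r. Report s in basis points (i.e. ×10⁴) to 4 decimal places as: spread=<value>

spread=329.1096

Work the structural quantities from V₀ = 134.9284 against face 81.2279:
d₁ = [ln(V₀/D) + (r + σ²/2)T] / (σ√T)
   = [ln(134.9284/81.2279) + (0.0320 + 0.5·0.4106²)·9.5022] / (0.4106·√9.5022)
   = [0.507485 + 1.105070] / 1.265701 = 1.274041
d₂ = d₁ − σ√T = 1.274041 − 1.265701 = 0.008341
N(d₁) = 0.898676,  N(d₂) = 0.503327,  e^(−rT) = 0.737809
E₀ = V₀·N(d₁) − D·e^(−rT)·N(d₂)
   = 134.9284·0.898676 − 81.2279·0.737809·0.503327 = 91.092116
B₀ = V₀ − E₀ = 134.9284 − 91.092116 = 43.836284
spread = −(1/T)·ln(B₀/D) − r = −(1/9.5022)·ln(43.836284/81.2279) − 0.0320 = 0.03291096
in basis points: 0.03291096 × 10⁴ = 329.1096 bp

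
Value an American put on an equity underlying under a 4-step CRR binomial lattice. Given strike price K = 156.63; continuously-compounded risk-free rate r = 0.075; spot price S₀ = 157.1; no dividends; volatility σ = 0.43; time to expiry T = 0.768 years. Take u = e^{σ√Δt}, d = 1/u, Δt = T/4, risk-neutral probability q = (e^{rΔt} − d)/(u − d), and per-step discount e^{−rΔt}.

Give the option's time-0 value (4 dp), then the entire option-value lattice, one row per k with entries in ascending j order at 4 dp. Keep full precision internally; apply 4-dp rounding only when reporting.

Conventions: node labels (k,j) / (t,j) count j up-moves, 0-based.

price = 18.7391
tree:
18.7391
30.9343 6.6652
48.8546 13.2923 0.0000
67.3629 26.5088 0.0000 0.0000
82.6928 48.8546 0.0000 0.0000 0.0000

params: Δt=0.19200 u=1.20734 d=0.82827 q=0.49130 e^(-rΔt)=0.98570
t_4 payoffs: 82.6928 48.8546 0.0000 0.0000 0.0000
k=3: node(3,0) S=89.2671 payoff=67.3629 vs cont=65.1236 → 67.3629 [stop]  node(3,1) S=130.1212 payoff=26.5088 vs cont=24.4971 → 26.5088 [stop]  node(3,2) S=189.6725 payoff=0.0000 vs cont=0.0000 → 0.0000 [wait]  node(3,3) S=276.4783 payoff=0.0000 vs cont=0.0000 → 0.0000 [wait]
k=2: node(2,0) S=107.7754 payoff=48.8546 vs cont=46.6153 → 48.8546 [stop]  node(2,1) S=157.1000 payoff=0.0000 vs cont=13.2923 → 13.2923 [wait]  node(2,2) S=228.9985 payoff=0.0000 vs cont=0.0000 → 0.0000 [wait]
k=1: node(1,0) S=130.1212 payoff=26.5088 vs cont=30.9343 → 30.9343 [wait]  node(1,1) S=189.6725 payoff=0.0000 vs cont=6.6652 → 6.6652 [wait]
k=0: node(0,0) S=157.1000 payoff=0.0000 vs cont=18.7391 → 18.7391 [wait]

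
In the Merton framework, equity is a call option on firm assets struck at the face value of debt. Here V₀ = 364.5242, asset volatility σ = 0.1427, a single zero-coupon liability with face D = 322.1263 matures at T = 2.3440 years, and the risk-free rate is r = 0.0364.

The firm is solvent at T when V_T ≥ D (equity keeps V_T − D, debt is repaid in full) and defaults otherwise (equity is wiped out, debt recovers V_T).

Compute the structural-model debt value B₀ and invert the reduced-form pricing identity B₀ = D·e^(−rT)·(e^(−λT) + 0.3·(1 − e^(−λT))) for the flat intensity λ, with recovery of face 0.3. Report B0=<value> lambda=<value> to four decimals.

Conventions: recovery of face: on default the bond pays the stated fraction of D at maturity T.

B0=289.3173 lambda=0.0135

Equity is a call on the firm's assets struck at D = 322.1263:
d₁ = [ln(V₀/D) + (r + σ²/2)T] / (σ√T)
   = [ln(364.5242/322.1263) + (0.0364 + 0.5·0.1427²)·2.3440] / (0.1427·√2.3440)
   = [0.123649 + 0.109187] / 0.218476 = 1.065733
d₂ = d₁ − σ√T = 1.065733 − 0.218476 = 0.847258
N(d₁) = 0.856728,  N(d₂) = 0.801574,  e^(−rT) = 0.918217
E₀ = V₀·N(d₁) − D·e^(−rT)·N(d₂)
   = 364.5242·0.856728 − 322.1263·0.918217·0.801574 = 75.206947
B₀ = V₀ − E₀ = 364.5242 − 75.206947 = 289.317253
e^(−λT) = (B₀·e^(rT)/D − 0.3)/(1 − 0.3) = (289.3173·1.089067/322.1263 − 0.3)/0.7 = 0.96877754
λ = −ln(0.96877754)/2.3440 = 0.013533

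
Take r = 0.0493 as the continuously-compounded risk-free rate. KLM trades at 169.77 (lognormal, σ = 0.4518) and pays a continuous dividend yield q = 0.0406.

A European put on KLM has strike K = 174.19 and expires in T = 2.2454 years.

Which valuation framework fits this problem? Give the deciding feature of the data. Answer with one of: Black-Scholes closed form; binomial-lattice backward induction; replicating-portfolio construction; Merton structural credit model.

framework: Black-Scholes closed form

Key observation: with KLM following a GBM at constant σ and r, the European put struck at 174.19 prices in closed form — nothing here needs a stepwise model or a balance sheet.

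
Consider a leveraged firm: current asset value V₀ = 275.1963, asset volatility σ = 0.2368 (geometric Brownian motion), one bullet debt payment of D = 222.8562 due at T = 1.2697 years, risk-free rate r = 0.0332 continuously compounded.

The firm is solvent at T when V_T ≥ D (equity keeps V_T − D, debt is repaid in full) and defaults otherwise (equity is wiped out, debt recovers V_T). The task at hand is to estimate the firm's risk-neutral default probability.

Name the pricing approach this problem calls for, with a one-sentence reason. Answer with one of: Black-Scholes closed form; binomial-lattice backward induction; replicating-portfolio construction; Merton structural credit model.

framework: Merton structural credit model

Key observation: with the firm-asset dynamics (V₀ = 275.1963) and a single zero-coupon liability of face 222.8562 given, debt value, spread, and default probability all derive from the option view of the balance sheet.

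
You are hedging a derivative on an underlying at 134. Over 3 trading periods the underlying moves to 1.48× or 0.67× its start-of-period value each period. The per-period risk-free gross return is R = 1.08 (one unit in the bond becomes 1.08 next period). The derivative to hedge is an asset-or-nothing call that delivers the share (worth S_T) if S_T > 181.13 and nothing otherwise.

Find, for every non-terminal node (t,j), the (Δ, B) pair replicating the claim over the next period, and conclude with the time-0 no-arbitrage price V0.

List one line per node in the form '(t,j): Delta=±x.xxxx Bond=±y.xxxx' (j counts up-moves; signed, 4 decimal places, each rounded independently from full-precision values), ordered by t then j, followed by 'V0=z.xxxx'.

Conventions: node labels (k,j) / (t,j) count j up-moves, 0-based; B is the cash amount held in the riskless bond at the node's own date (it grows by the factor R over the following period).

(0,0): Delta=1.2577 Bond=-64.5543
(1,0): Delta=1.2674 Bond=-70.5902
(1,1): Delta=1.2534 Bond=-68.8684
(2,0): Delta=0.0000 Bond=0.0000
(2,1): Delta=1.8272 Bond=-150.6153
(2,2): Delta=1.0000 Bond=0.0000
V0=103.9765

Since d<R<u, set p* = (R−d)/(u−d) = 0.5062; price each node as the discounted p*-expectation of its children.
Expiry values: V(3,0)=0.0000, V(3,1)=0.0000, V(3,2)=196.6541, V(3,3)=434.4001
(2,0): S=60.1526. Δ = (V_up−V_dn)/(S_up−S_dn) = (0.0000−0.0000)/(89.0258−40.3022) = 0.0000. V = [p*·0.0000 + (1−p*)·0.0000]/1.08 = 0.0000. B = V − Δ·S = 0.0000.
(2,1): S=132.8744. Δ = (V_up−V_dn)/(S_up−S_dn) = (196.6541−0.0000)/(196.6541−89.0258) = 1.8272. V = [p*·196.6541 + (1−p*)·0.0000]/1.08 = 92.1676. B = V − Δ·S = -150.6153.
(2,2): S=293.5136. Δ = (V_up−V_dn)/(S_up−S_dn) = (434.4001−196.6541)/(434.4001−196.6541) = 1.0000. V = [p*·434.4001 + (1−p*)·196.6541]/1.08 = 293.5136. B = V − Δ·S = 0.0000.
(1,0): S=89.7800. Δ = (V_up−V_dn)/(S_up−S_dn) = (92.1676−0.0000)/(132.8744−60.1526) = 1.2674. V = [p*·92.1676 + (1−p*)·0.0000]/1.08 = 43.1970. B = V − Δ·S = -70.5902.
(1,1): S=198.3200. Δ = (V_up−V_dn)/(S_up−S_dn) = (293.5136−92.1676)/(293.5136−132.8744) = 1.2534. V = [p*·293.5136 + (1−p*)·92.1676]/1.08 = 179.7069. B = V − Δ·S = -68.8684.
(0,0): S=134.0000. Δ = (V_up−V_dn)/(S_up−S_dn) = (179.7069−43.1970)/(198.3200−89.7800) = 1.2577. V = [p*·179.7069 + (1−p*)·43.1970]/1.08 = 103.9765. B = V − Δ·S = -64.5543.
Sanity check at the root: Δ(0,0)·S0 + B(0,0) reproduces V0 = 103.9765.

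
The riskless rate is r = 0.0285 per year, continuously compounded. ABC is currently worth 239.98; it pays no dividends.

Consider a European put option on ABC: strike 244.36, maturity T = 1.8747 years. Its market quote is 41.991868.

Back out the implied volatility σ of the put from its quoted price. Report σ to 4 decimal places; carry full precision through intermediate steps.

At σ = 0.3611 the Black–Scholes value reproduces the quote:
σ√T = 0.3611·√1.8747 = 0.494417
d₁ = (ln(S/K) + (r+σ²/2)T) / (σ√T) = (ln(239.98/244.36) + (0.0285+0.3611²/2)·1.8747) / 0.494417 = (-0.018087 + 0.175653) / 0.494417 = 0.318691
d₂ = d₁ − σ√T = 0.318691 − 0.494417 = -0.175726
e^{−rT} = 0.947973
N(−d₁) = 0.374981,  N(−d₂) = 0.569746
V = K·e^{−rT}·N(−d₂) − S·N(−d₁) = 131.979702 − 89.987834 = 41.991868 (equal to the quote); since ∂V/∂σ > 0 for all σ, the implied volatility is unique

sigma = 0.3611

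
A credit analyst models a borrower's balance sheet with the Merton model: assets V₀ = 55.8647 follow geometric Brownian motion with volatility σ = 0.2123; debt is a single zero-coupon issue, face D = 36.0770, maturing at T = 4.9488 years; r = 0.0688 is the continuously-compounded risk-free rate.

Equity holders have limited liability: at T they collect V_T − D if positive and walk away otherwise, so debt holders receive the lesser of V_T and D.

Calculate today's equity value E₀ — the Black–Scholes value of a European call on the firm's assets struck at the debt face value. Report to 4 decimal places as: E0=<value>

E0=30.5627

Work the structural quantities from V₀ = 55.8647 against face 36.0770:
d₁ = [ln(V₀/D) + (r + σ²/2)T] / (σ√T)
   = [ln(55.8647/36.0770) + (0.0688 + 0.5·0.2123²)·4.9488] / (0.2123·√4.9488)
   = [0.437277 + 0.452002] / 0.472280 = 1.882947
d₂ = d₁ − σ√T = 1.882947 − 0.472280 = 1.410667
N(d₁) = 0.970146,  N(d₂) = 0.920829,  e^(−rT) = 0.711431
E₀ = V₀·N(d₁) − D·e^(−rT)·N(d₂)
   = 55.8647·0.970146 − 36.0770·0.711431·0.920829 = 30.562684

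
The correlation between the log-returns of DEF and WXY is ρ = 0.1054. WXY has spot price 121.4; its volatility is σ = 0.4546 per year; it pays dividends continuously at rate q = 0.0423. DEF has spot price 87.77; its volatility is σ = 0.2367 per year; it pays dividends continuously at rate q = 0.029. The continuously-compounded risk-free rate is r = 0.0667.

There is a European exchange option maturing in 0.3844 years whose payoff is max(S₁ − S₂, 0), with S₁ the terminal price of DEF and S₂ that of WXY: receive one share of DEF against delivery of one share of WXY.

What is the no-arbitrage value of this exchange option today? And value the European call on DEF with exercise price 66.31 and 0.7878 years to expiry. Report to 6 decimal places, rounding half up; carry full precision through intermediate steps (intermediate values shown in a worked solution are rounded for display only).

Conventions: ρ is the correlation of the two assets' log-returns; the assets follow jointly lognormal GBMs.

σ_eff = √(σ₁² + σ₂² − 2ρσ₁σ₂) = √(0.2367² + 0.4546² − 2·0.1054·0.2367·0.4546) = 0.489903
d₁ = (ln(S₁/S₂) + (q₂ − q₁ + σ_eff²/2)T) / (σ_eff√T) = (ln(87.77/121.4) + (0.0423 − 0.029 + 0.120003)·0.3844) / 0.303740 = -0.899222
d₂ = d₁ − σ_eff√T = -0.899222 − 0.303740 = -1.202962
N(d₁) = 0.184267,  N(d₂) = 0.114496
V = S₁·e^{−q₁T}·N(d₁) − S₂·e^{−q₂T}·N(d₂) = 15.993849 − 13.675577 = 2.318272
[vanilla: DEF call K=66.31]
σ√T = 0.2367·√0.7878 = 0.210090
d₁ = (ln(S/K) + (r−q+σ²/2)T) / (σ√T) = (ln(87.77/66.31) + (0.0667−0.029+0.2367²/2)·0.7878) / 0.210090 = (0.280379 + 0.051769) / 0.210090 = 1.580977
d₂ = d₁ − σ√T = 1.580977 − 0.210090 = 1.370886
e^{−rT} = 0.948810
e^{−qT} = 0.977413
N(d₁) = 0.943058,  N(d₂) = 0.914795
price = S·e^{−qT}·N(d₁) − K·e^{−rT}·N(d₂) = 80.902637 − 57.554883 = 23.347754

exchange price = 2.318272
price(DEF call K=66.31) = 23.347754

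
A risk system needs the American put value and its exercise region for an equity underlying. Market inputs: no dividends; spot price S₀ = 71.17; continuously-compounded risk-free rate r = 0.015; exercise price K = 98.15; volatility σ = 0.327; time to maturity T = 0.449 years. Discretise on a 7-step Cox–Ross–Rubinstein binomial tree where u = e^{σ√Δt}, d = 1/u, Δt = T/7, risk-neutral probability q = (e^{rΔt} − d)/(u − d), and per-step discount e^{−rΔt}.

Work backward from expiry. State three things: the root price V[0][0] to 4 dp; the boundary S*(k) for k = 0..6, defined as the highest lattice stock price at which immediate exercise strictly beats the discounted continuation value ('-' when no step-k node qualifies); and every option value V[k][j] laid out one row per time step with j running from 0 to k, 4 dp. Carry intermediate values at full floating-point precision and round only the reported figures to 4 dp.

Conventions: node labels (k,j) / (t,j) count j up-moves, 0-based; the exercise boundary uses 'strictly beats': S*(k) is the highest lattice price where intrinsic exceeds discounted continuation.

Δt=0.06414, u=1.08634, d=0.92052, q=0.48511, disc=e^(-rΔt)=0.99904
k=7 terminal: V=max(K-S,0) → 58.2910 51.1107 42.6369 32.6367 20.8349 6.9072 0.0000 0.0000
k=6: j=0 S=43.3006 intr=54.8494 cont=54.7550 V=54.8494[EX]; j=1 S=51.1009 intr=47.0491 cont=46.9547 V=47.0491[EX]; j=2 S=60.3063 intr=37.8437 cont=37.7493 V=37.8437[EX]; j=3 S=71.1700 intr=26.9800 cont=26.8856 V=26.9800[EX]; j=4 S=83.9907 intr=14.1593 cont=14.0649 V=14.1593[EX]; j=5 S=99.1210 intr=0.0000 cont=3.5530 V=3.5530[hold]; j=6 S=116.9769 intr=0.0000 cont=0.0000 V=0.0000[hold]  S*(6)=83.9907
k=5: j=0 S=47.0393 intr=51.1107 cont=51.0163 V=51.1107[EX]; j=1 S=55.5131 intr=42.6369 cont=42.5425 V=42.6369[EX]; j=2 S=65.5133 intr=32.6367 cont=32.5423 V=32.6367[EX]; j=3 S=77.3151 intr=20.8349 cont=20.7405 V=20.8349[EX]; j=4 S=91.2428 intr=6.9072 cont=9.0054 V=9.0054[hold]; j=5 S=107.6794 intr=0.0000 cont=1.8276 V=1.8276[hold]  S*(5)=77.3151
k=4: j=0 S=51.1009 intr=47.0491 cont=46.9547 V=47.0491[EX]; j=1 S=60.3063 intr=37.8437 cont=37.7493 V=37.8437[EX]; j=2 S=71.1700 intr=26.9800 cont=26.8856 V=26.9800[EX]; j=3 S=83.9907 intr=14.1593 cont=15.0818 V=15.0818[hold]; j=4 S=99.1210 intr=0.0000 cont=5.5181 V=5.5181[hold]  S*(4)=71.1700
k=3: j=0 S=55.5131 intr=42.6369 cont=42.5425 V=42.6369[EX]; j=1 S=65.5133 intr=32.6367 cont=32.5423 V=32.6367[EX]; j=2 S=77.3151 intr=20.8349 cont=21.1876 V=21.1876[hold]; j=3 S=91.2428 intr=6.9072 cont=10.4322 V=10.4322[hold]  S*(3)=65.5133
k=2: j=0 S=60.3063 intr=37.8437 cont=37.7493 V=37.8437[EX]; j=1 S=71.1700 intr=26.9800 cont=27.0565 V=27.0565[hold]; j=2 S=83.9907 intr=14.1593 cont=15.9547 V=15.9547[hold]  S*(2)=60.3063
k=1: j=0 S=65.5133 intr=32.6367 cont=32.5794 V=32.6367[EX]; j=1 S=77.3151 intr=20.8349 cont=21.6501 V=21.6501[hold]  S*(1)=65.5133
k=0: j=0 S=71.1700 intr=26.9800 cont=27.2807 V=27.2807[hold]  S*(0)=-

price = 27.2807
boundary = - 65.5133 60.3063 65.5133 71.1700 77.3151 83.9907
tree:
27.2807
32.6367 21.6501
37.8437 27.0565 15.9547
42.6369 32.6367 21.1876 10.4322
47.0491 37.8437 26.9800 15.0818 5.5181
51.1107 42.6369 32.6367 20.8349 9.0054 1.8276
54.8494 47.0491 37.8437 26.9800 14.1593 3.5530 0.0000
58.2910 51.1107 42.6369 32.6367 20.8349 6.9072 0.0000 0.0000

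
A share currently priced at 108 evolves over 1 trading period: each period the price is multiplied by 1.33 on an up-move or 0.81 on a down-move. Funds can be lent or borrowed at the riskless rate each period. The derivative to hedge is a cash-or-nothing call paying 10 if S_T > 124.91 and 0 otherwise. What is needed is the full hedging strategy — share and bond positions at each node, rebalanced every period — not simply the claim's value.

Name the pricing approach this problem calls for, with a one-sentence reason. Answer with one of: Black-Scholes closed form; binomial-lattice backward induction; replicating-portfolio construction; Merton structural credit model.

framework: replicating-portfolio construction

Key observation: the deliverable is the dynamic trading strategy on the 1-step tree (spot 108, moves 1.33 and 0.81), so the valuation must go through the node-by-node replicating-portfolio solve.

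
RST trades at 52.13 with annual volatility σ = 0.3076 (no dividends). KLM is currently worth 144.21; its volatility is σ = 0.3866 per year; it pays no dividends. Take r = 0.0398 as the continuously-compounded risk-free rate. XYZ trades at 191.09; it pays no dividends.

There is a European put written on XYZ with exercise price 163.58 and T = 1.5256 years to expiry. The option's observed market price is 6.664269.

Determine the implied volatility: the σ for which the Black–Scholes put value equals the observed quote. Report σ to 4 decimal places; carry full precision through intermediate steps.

sigma = 0.2368

At σ = 0.2368 the Black–Scholes value reproduces the quote:
σ√T = 0.2368·√1.5256 = 0.292484
d₁ = (ln(S/K) + (r+σ²/2)T) / (σ√T) = (ln(191.09/163.58) + (0.0398+0.2368²/2)·1.5256) / 0.292484 = (0.155442 + 0.103492) / 0.292484 = 0.885295
d₂ = d₁ − σ√T = 0.885295 − 0.292484 = 0.592811
e^{−rT} = 0.941088
N(−d₁) = 0.187999,  N(−d₂) = 0.276654
V = K·e^{−rT}·N(−d₂) − S·N(−d₁) = 42.588939 − 35.924670 = 6.664269 (equal to the quote); since ∂V/∂σ > 0 for all σ, the implied volatility is unique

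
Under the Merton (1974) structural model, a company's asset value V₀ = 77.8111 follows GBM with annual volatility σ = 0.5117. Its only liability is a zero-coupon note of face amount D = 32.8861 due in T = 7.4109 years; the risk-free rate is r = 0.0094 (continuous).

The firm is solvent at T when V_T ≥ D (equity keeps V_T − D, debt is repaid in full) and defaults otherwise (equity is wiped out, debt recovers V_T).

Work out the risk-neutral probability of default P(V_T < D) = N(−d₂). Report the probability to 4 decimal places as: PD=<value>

Work the structural quantities from V₀ = 77.8111 against face 32.8861:
d₁ = [ln(V₀/D) + (r + σ²/2)T] / (σ√T)
   = [ln(77.8111/32.8861) + (0.0094 + 0.5·0.5117²)·7.4109] / (0.5117·√7.4109)
   = [0.861234 + 1.039886] / 1.392999 = 1.364767
d₂ = d₁ − σ√T = 1.364767 − 1.392999 = -0.028232
risk-neutral PD = N(−d₂) = N(0.028232) = 0.511261

PD=0.5113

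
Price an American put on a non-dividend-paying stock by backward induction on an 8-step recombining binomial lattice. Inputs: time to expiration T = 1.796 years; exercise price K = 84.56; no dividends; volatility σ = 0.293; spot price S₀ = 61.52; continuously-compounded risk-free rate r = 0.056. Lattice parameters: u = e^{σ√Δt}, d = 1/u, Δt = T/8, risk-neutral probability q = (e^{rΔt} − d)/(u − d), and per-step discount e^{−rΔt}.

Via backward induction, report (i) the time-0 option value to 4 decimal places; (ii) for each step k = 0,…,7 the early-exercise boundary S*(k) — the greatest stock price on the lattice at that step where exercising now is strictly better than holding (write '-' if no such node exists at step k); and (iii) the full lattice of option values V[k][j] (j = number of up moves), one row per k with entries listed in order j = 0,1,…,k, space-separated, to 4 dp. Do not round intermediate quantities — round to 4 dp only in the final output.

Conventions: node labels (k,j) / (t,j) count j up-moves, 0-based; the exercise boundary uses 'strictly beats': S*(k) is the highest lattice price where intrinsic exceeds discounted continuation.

Δt=0.22450, u=1.14893, d=0.87038, q=0.51077, disc=e^(-rΔt)=0.98751
k=8 terminal: V=max(K-S,0) → 64.2981 57.8137 49.2540 37.9550 23.0400 3.3517 0.0000 0.0000 0.0000
k=7: j=0 S=23.2794 intr=61.2806 cont=60.2242 V=61.2806[EX]; j=1 S=30.7295 intr=53.8305 cont=52.7740 V=53.8305[EX]; j=2 S=40.5639 intr=43.9961 cont=42.9396 V=43.9961[EX]; j=3 S=53.5457 intr=31.0143 cont=29.9579 V=31.0143[EX]; j=4 S=70.6819 intr=13.8781 cont=12.8216 V=13.8781[EX]; j=5 S=93.3023 intr=0.0000 cont=1.6193 V=1.6193[hold]; j=6 S=123.1620 intr=0.0000 cont=0.0000 V=0.0000[hold]; j=7 S=162.5776 intr=0.0000 cont=0.0000 V=0.0000[hold]  S*(7)=70.6819
k=6: j=0 S=26.7463 intr=57.8137 cont=56.7572 V=57.8137[EX]; j=1 S=35.3060 intr=49.2540 cont=48.1976 V=49.2540[EX]; j=2 S=46.6050 intr=37.9550 cont=36.8986 V=37.9550[EX]; j=3 S=61.5200 intr=23.0400 cont=21.9836 V=23.0400[EX]; j=4 S=81.2083 intr=3.3517 cont=7.5215 V=7.5215[hold]; j=5 S=107.1975 intr=0.0000 cont=0.7823 V=0.7823[hold]; j=6 S=141.5040 intr=0.0000 cont=0.0000 V=0.0000[hold]  S*(6)=61.5200
k=5: j=0 S=30.7295 intr=53.8305 cont=52.7740 V=53.8305[EX]; j=1 S=40.5639 intr=43.9961 cont=42.9396 V=43.9961[EX]; j=2 S=53.5457 intr=31.0143 cont=29.9579 V=31.0143[EX]; j=3 S=70.6819 intr=13.8781 cont=14.9248 V=14.9248[hold]; j=4 S=93.3023 intr=0.0000 cont=4.0284 V=4.0284[hold]; j=5 S=123.1620 intr=0.0000 cont=0.3779 V=0.3779[hold]  S*(5)=53.5457
k=4: j=0 S=35.3060 intr=49.2540 cont=48.1976 V=49.2540[EX]; j=1 S=46.6050 intr=37.9550 cont=36.8986 V=37.9550[EX]; j=2 S=61.5200 intr=23.0400 cont=22.5115 V=23.0400[EX]; j=3 S=81.2083 intr=3.3517 cont=9.2424 V=9.2424[hold]; j=4 S=107.1975 intr=0.0000 cont=2.1368 V=2.1368[hold]  S*(4)=61.5200
k=3: j=0 S=40.5639 intr=43.9961 cont=42.9396 V=43.9961[EX]; j=1 S=53.5457 intr=31.0143 cont=29.9579 V=31.0143[EX]; j=2 S=70.6819 intr=13.8781 cont=15.7928 V=15.7928[hold]; j=3 S=93.3023 intr=0.0000 cont=5.5430 V=5.5430[hold]  S*(3)=53.5457
k=2: j=0 S=46.6050 intr=37.9550 cont=36.8986 V=37.9550[EX]; j=1 S=61.5200 intr=23.0400 cont=22.9493 V=23.0400[EX]; j=2 S=81.2083 intr=3.3517 cont=10.4256 V=10.4256[hold]  S*(2)=61.5200
k=1: j=0 S=53.5457 intr=31.0143 cont=29.9579 V=31.0143[EX]; j=1 S=70.6819 intr=13.8781 cont=16.3896 V=16.3896[hold]  S*(1)=53.5457
k=0: j=0 S=61.5200 intr=23.0400 cont=23.2504 V=23.2504[hold]  S*(0)=-

price = 23.2504
boundary = - 53.5457 61.5200 53.5457 61.5200 53.5457 61.5200 70.6819
tree:
23.2504
31.0143 16.3896
37.9550 23.0400 10.4256
43.9961 31.0143 15.7928 5.5430
49.2540 37.9550 23.0400 9.2424 2.1368
53.8305 43.9961 31.0143 14.9248 4.0284 0.3779
57.8137 49.2540 37.9550 23.0400 7.5215 0.7823 0.0000
61.2806 53.8305 43.9961 31.0143 13.8781 1.6193 0.0000 0.0000
64.2981 57.8137 49.2540 37.9550 23.0400 3.3517 0.0000 0.0000 0.0000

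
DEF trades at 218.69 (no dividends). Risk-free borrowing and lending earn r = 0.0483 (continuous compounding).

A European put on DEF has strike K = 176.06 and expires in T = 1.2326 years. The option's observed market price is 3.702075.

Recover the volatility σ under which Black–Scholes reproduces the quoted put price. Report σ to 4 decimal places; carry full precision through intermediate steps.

sigma = 0.2356

At σ = 0.2356 the Black–Scholes value reproduces the quote:
σ√T = 0.2356·√1.2326 = 0.261569
d₁ = (ln(S/K) + (r+σ²/2)T) / (σ√T) = (ln(218.69/176.06) + (0.0483+0.2356²/2)·1.2326) / 0.261569 = (0.216830 + 0.093744) / 0.261569 = 1.187350
d₂ = d₁ − σ√T = 1.187350 − 0.261569 = 0.925781
e^{−rT} = 0.942203
N(−d₁) = 0.117545,  N(−d₂) = 0.177280
V = K·e^{−rT}·N(−d₂) − S·N(−d₁) = 29.407930 − 25.705855 = 3.702075 (the quoted price), and the Black–Scholes price is strictly increasing in σ, so σ is unique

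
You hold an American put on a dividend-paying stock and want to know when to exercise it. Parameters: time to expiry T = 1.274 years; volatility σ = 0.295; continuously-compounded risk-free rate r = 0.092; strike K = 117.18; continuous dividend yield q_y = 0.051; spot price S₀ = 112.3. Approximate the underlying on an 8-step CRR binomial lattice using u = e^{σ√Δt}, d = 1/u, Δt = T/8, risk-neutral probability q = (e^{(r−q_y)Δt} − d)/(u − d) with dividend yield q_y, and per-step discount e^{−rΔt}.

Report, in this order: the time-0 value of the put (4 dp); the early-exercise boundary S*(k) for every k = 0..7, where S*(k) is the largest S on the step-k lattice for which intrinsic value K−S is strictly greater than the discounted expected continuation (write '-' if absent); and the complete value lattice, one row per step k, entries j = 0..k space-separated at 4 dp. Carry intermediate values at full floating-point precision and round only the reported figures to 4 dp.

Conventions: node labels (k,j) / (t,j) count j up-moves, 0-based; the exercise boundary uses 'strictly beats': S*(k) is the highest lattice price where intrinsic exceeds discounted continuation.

price = 14.6350
boundary = - - - 78.8861 88.7415 78.8861 88.7415 99.8282
tree:
14.6350
20.8197 8.8430
28.7235 13.4805 4.4369
38.2939 19.9407 7.3770 1.6087
47.0549 28.4385 11.9775 2.9648 0.2914
54.8428 38.2939 18.8529 5.4117 0.5895 0.0000
61.7658 47.0549 28.4385 9.7625 1.1925 0.0000 0.0000
67.9200 54.8428 38.2939 17.3518 2.4124 0.0000 0.0000 0.0000
73.3907 61.7658 47.0549 28.4385 4.8800 0.0000 0.0000 0.0000 0.0000

Δt=0.15925, u=1.12493, d=0.88894, q=0.49836, disc=e^(-rΔt)=0.98546
k=8 terminal: V=max(K-S,0) → 73.3907 61.7658 47.0549 28.4385 4.8800 0.0000 0.0000 0.0000 0.0000
k=7: j=0 S=49.2600 intr=67.9200 cont=66.6142 V=67.9200[EX]; j=1 S=62.3372 intr=54.8428 cont=53.6428 V=54.8428[EX]; j=2 S=78.8861 intr=38.2939 cont=37.2277 V=38.2939[EX]; j=3 S=99.8282 intr=17.3518 cont=16.4550 V=17.3518[EX]; j=4 S=126.3299 intr=0.0000 cont=2.4124 V=2.4124[hold]; j=5 S=159.8672 intr=0.0000 cont=0.0000 V=0.0000[hold]; j=6 S=202.3076 intr=0.0000 cont=0.0000 V=0.0000[hold]; j=7 S=256.0149 intr=0.0000 cont=0.0000 V=0.0000[hold]  S*(7)=99.8282
k=6: j=0 S=55.4142 intr=61.7658 cont=60.5098 V=61.7658[EX]; j=1 S=70.1251 intr=47.0549 cont=45.9178 V=47.0549[EX]; j=2 S=88.7415 intr=28.4385 cont=27.4520 V=28.4385[EX]; j=3 S=112.3000 intr=4.8800 cont=9.7625 V=9.7625[hold]; j=4 S=142.1127 intr=0.0000 cont=1.1925 V=1.1925[hold]; j=5 S=179.8398 intr=0.0000 cont=0.0000 V=0.0000[hold]; j=6 S=227.5824 intr=0.0000 cont=0.0000 V=0.0000[hold]  S*(6)=88.7415
k=5: j=0 S=62.3372 intr=54.8428 cont=53.6428 V=54.8428[EX]; j=1 S=78.8861 intr=38.2939 cont=37.2277 V=38.2939[EX]; j=2 S=99.8282 intr=17.3518 cont=18.8529 V=18.8529[hold]; j=3 S=126.3299 intr=0.0000 cont=5.4117 V=5.4117[hold]; j=4 S=159.8672 intr=0.0000 cont=0.5895 V=0.5895[hold]; j=5 S=202.3076 intr=0.0000 cont=0.0000 V=0.0000[hold]  S*(5)=78.8861
k=4: j=0 S=70.1251 intr=47.0549 cont=45.9178 V=47.0549[EX]; j=1 S=88.7415 intr=28.4385 cont=28.1892 V=28.4385[EX]; j=2 S=112.3000 intr=4.8800 cont=11.9775 V=11.9775[hold]; j=3 S=142.1127 intr=0.0000 cont=2.9648 V=2.9648[hold]; j=4 S=179.8398 intr=0.0000 cont=0.2914 V=0.2914[hold]  S*(4)=88.7415
k=3: j=0 S=78.8861 intr=38.2939 cont=37.2277 V=38.2939[EX]; j=1 S=99.8282 intr=17.3518 cont=19.9407 V=19.9407[hold]; j=2 S=126.3299 intr=0.0000 cont=7.3770 V=7.3770[hold]; j=3 S=159.8672 intr=0.0000 cont=1.6087 V=1.6087[hold]  S*(3)=78.8861
k=2: j=0 S=88.7415 intr=28.4385 cont=28.7235 V=28.7235[hold]; j=1 S=112.3000 intr=4.8800 cont=13.4805 V=13.4805[hold]; j=2 S=142.1127 intr=0.0000 cont=4.4369 V=4.4369[hold]  S*(2)=-
k=1: j=0 S=99.8282 intr=17.3518 cont=20.8197 V=20.8197[hold]; j=1 S=126.3299 intr=0.0000 cont=8.8430 V=8.8430[hold]  S*(1)=-
k=0: j=0 S=112.3000 intr=4.8800 cont=14.6350 V=14.6350[hold]  S*(0)=-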